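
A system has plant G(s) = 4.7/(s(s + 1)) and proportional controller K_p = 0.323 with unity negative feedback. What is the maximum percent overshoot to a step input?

24.8%

From 1 + K_pG(s) = 0: s² + 1s + 1.518 = 0 ⇒ ω_n = 1.232, ζ = 0.4058.
%OS = 100·exp(−πζ/√(1−ζ²)) = 100·exp(−π·0.4058/√0.8353) = 24.8%.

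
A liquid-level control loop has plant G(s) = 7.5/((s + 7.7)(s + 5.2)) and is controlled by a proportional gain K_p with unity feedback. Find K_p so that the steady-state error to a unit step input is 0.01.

K_p = 529

Steady-state error for a unit step on this type-0 loop is 1/(1 + K_p·G(0)).
G(0) = 0.1873. Require 1/(1 + K_p·0.1873) = 0.01, so 1 + 0.1873·K_p = 100.
K_p = (100 − 1)/0.1873 = 529.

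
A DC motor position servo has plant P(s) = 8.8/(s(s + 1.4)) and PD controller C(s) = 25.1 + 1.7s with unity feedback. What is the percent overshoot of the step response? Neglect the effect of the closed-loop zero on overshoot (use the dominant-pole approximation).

12.6%

Forward path: (25.1 + 1.7s)·8.8/(s(s+1.4)). The closed-loop characteristic equation is s² + (1.4 + 8.8·1.7)s + 8.8·25.1 = 0.
That is s² + 16.36s + 220.9 = 0, so ω_n = 14.86 rad/s and ζ = 16.36/(2·14.86) = 0.5504.
%OS = 100·exp(−πζ/√(1−ζ²)) = 12.6%.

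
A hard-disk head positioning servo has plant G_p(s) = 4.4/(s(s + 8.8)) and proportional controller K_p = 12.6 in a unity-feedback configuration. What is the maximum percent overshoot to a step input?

10%

Closed-loop characteristic equation: s² + 8.8s + 55.44 = 0, so ω_n = 7.446 rad/s and ζ = 8.8/(2·7.446) = 0.5909.
%OS = 100·exp(−πζ/√(1−ζ²)) = 100·exp(−π·0.5909/√0.6508) = 10%.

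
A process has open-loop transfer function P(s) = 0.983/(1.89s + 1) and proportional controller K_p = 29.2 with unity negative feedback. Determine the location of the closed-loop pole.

s = -15.72

Closed loop: T(s) = K_p·P/(1+K_p·P) = 28.7/(1.89s + 1 + 28.7), with pole at s = −(1 + 28.7)/1.89 = −15.72.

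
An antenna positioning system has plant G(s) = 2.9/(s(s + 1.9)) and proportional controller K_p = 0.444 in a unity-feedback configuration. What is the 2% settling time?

The closed-loop denominator s² + 1.9s + 1.288 gives ω_n = √1.288 = 1.135 and ζ = 1.9/(2ω_n) = 0.8372.
2% settling time T_s ≈ 4/(ζω_n) = 4/0.95 = 4.21 s.

T_s ≈ 4.21 s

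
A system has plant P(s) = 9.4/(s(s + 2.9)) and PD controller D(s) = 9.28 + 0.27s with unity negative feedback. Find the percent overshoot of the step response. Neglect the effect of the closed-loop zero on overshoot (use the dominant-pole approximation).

Forward path: (9.28 + 0.27s)·9.4/(s(s+2.9)). The closed-loop characteristic equation is s² + (2.9 + 9.4·0.27)s + 9.4·9.28 = 0.
That is s² + 5.438s + 87.23 = 0, so ω_n = 9.34 rad/s and ζ = 5.438/(2·9.34) = 0.2911.
%OS = 100·exp(−πζ/√(1−ζ²)) = 38.4%.

38.4%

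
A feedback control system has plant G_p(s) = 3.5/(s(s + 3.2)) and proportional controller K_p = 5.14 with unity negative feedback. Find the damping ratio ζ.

ζ = 0.377

With unity feedback the closed-loop characteristic equation is s² + 3.2s + 5.14·3.5 = s² + 3.2s + 17.99 = 0.
Matching s² + 2ζω_n s + ω_n²: ω_n = √17.99 = 4.241 rad/s and 2ζω_n = 3.2, so ζ = 3.2/(2·4.241) = 0.377.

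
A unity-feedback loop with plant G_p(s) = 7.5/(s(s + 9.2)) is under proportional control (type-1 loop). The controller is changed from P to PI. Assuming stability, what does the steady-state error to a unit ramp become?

0

The integrator raises the loop to type 2, so K_v → ∞ and e_ss to a ramp is zero.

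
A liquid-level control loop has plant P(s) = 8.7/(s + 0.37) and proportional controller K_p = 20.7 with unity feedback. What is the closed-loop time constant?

τ = 0.00554 s

Closed-loop transfer function: T(s) = K_p·P(s)/(1 + K_p·P(s)) = 180.1/(s + 0.37 + 180.1) = 180.1/(s + 180.5).
Time constant τ = 1/180.5 = 0.00554 s.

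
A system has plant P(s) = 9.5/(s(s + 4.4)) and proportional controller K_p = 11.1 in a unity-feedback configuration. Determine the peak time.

Closed-loop characteristic equation: s² + 4.4s + 105.5 = 0, so ω_n = 10.27 rad/s and ζ = 4.4/(2·10.27) = 0.2142.
Damped frequency ω_d = ω_n√(1−ζ²) = 10.03 rad/s, so peak time T_p = π/ω_d = 0.313 s.

T_p = 0.313 s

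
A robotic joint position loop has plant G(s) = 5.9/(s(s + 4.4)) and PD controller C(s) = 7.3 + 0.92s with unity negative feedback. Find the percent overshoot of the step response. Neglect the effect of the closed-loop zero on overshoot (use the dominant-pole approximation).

2.88%

Forward path: (7.3 + 0.92s)·5.9/(s(s+4.4)). The closed-loop characteristic equation is s² + (4.4 + 5.9·0.92)s + 5.9·7.3 = 0.
That is s² + 9.828s + 43.07 = 0, so ω_n = 6.563 rad/s and ζ = 9.828/(2·6.563) = 0.7488.
%OS = 100·exp(−πζ/√(1−ζ²)) = 2.88%.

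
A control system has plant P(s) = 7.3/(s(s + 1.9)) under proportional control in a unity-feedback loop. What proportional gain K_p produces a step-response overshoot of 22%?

From %OS = 100·exp(−πζ/√(1−ζ²)) = 22%, ζ = −ln(0.22)/√(π²+ln²(0.22)) = 0.4342.
Characteristic equation s² + 1.9s + 7.3K_p = 0 gives ζ = 1.9/(2√(7.3K_p)).
Setting ζ = 0.4342: √(7.3K_p) = 1.9/(2·0.4342) = 2.188, so K_p = 4.788/7.3 = 0.656.

K_p = 0.656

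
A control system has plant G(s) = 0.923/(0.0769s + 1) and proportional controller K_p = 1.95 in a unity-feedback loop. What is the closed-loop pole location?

s = -36.41

Closed loop: T(s) = K_p·G/(1+K_p·G) = 1.8/(0.0769s + 1 + 1.8), with pole at s = −(1 + 1.8)/0.0769 = −36.41.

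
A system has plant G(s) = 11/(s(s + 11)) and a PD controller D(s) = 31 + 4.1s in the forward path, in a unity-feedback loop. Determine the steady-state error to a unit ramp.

The loop has one pole at the origin (type 1). Velocity error constant K_v = lim_{s→0} s·D(s)G(s) = 31·11/11 = 31.
Steady-state error to a unit ramp: e_ss = 1/K_v = 0.0323.

0.0323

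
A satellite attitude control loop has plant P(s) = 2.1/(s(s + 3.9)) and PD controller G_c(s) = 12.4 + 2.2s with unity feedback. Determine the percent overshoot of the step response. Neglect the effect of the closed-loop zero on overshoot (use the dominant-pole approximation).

0.853%

Forward path: (12.4 + 2.2s)·2.1/(s(s+3.9)). The closed-loop characteristic equation is s² + (3.9 + 2.1·2.2)s + 2.1·12.4 = 0.
That is s² + 8.52s + 26.04 = 0, so ω_n = 5.103 rad/s and ζ = 8.52/(2·5.103) = 0.8348.
%OS = 100·exp(−πζ/√(1−ζ²)) = 0.853%.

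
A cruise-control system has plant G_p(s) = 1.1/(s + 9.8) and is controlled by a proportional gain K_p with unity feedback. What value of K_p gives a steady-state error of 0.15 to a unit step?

The loop is type 0, so e_ss(step) = 1/(1 + K_pos) with K_pos = K_p·G_p(0).
G_p(0) = 0.1122. Require 1/(1 + K_p·0.1122) = 0.15, so 1 + 0.1122·K_p = 6.667.
K_p = (6.667 − 1)/0.1122 = 50.5.

K_p = 50.5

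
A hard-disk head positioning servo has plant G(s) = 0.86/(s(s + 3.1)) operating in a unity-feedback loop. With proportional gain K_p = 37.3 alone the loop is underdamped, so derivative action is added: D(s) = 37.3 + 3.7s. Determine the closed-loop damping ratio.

ζ = 0.555

Forward path: (37.3 + 3.7s)·0.86/(s(s+3.1)). The closed-loop characteristic equation is s² + (3.1 + 0.86·3.7)s + 0.86·37.3 = 0.
That is s² + 6.282s + 32.08 = 0, so ω_n = 5.664 rad/s and ζ = 6.282/(2·5.664) = 0.5546.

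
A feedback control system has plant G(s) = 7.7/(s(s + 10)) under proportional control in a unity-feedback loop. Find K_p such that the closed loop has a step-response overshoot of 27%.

From %OS = 100·exp(−πζ/√(1−ζ²)) = 27%, ζ = −ln(0.27)/√(π²+ln²(0.27)) = 0.3847.
Characteristic equation s² + 10s + 7.7K_p = 0 gives ζ = 10/(2√(7.7K_p)).
Setting ζ = 0.3847: √(7.7K_p) = 10/(2·0.3847) = 13, so K_p = 168.9/7.7 = 21.9.

K_p = 21.9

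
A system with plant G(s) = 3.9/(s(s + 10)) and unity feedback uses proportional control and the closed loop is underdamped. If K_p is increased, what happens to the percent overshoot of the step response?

increase

ζ = 10/(2√(3.9K_p)) decreases as K_p grows; lower damping means more overshoot.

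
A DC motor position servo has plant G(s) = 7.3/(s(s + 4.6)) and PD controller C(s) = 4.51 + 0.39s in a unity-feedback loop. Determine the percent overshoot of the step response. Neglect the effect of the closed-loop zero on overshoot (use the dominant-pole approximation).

Forward path: (4.51 + 0.39s)·7.3/(s(s+4.6)). The closed-loop characteristic equation is s² + (4.6 + 7.3·0.39)s + 7.3·4.51 = 0.
That is s² + 7.447s + 32.92 = 0, so ω_n = 5.738 rad/s and ζ = 7.447/(2·5.738) = 0.6489.
%OS = 100·exp(−πζ/√(1−ζ²)) = 6.86%.

6.86%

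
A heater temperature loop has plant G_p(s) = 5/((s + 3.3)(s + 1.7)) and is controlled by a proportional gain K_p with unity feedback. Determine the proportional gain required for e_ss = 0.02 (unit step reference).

K_p = 55

Steady-state error for a unit step on this type-0 loop is 1/(1 + K_p·G_p(0)).
G_p(0) = 0.8913. Require 1/(1 + K_p·0.8913) = 0.02, so 1 + 0.8913·K_p = 50.
K_p = (50 − 1)/0.8913 = 55.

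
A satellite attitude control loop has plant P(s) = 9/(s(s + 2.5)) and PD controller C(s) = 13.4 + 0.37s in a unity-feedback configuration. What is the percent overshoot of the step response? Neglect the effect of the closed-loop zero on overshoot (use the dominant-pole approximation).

42.1%

Forward path: (13.4 + 0.37s)·9/(s(s+2.5)). The closed-loop characteristic equation is s² + (2.5 + 9·0.37)s + 9·13.4 = 0.
That is s² + 5.83s + 120.6 = 0, so ω_n = 10.98 rad/s and ζ = 5.83/(2·10.98) = 0.2654.
%OS = 100·exp(−πζ/√(1−ζ²)) = 42.1%.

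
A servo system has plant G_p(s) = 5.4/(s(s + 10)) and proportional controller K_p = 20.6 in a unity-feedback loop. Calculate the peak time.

T_p = 0.338 s

Closed-loop characteristic equation: s² + 10s + 111.2 = 0, so ω_n = 10.55 rad/s and ζ = 10/(2·10.55) = 0.4741.
Damped frequency ω_d = ω_n√(1−ζ²) = 9.287 rad/s, so peak time T_p = π/ω_d = 0.338 s.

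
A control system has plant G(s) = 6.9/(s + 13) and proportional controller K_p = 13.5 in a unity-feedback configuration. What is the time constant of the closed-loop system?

τ = 0.00942 s

Closed-loop transfer function: T(s) = K_p·G(s)/(1 + K_p·G(s)) = 93.15/(s + 13 + 93.15) = 93.15/(s + 106.2).
Time constant τ = 1/106.2 = 0.00942 s.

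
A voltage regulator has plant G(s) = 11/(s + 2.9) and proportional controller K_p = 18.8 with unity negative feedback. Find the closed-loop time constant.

τ = 0.00477 s

Closed-loop transfer function: T(s) = K_p·G(s)/(1 + K_p·G(s)) = 206.8/(s + 2.9 + 206.8) = 206.8/(s + 209.7).
Time constant τ = 1/209.7 = 0.00477 s.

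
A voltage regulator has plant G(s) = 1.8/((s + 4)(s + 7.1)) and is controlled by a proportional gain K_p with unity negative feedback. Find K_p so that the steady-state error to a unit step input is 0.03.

K_p = 510

Steady-state error for a unit step on this type-0 loop is 1/(1 + K_p·G(0)).
G(0) = 0.06338. Require 1/(1 + K_p·0.06338) = 0.03, so 1 + 0.06338·K_p = 33.33.
K_p = (33.33 − 1)/0.06338 = 510.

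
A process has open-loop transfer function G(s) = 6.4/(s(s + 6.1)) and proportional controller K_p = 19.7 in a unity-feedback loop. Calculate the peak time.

T_p = 0.291 s

From 1 + K_pG(s) = 0: s² + 6.1s + 126.1 = 0 ⇒ ω_n = 11.23, ζ = 0.2716.
Damped frequency ω_d = ω_n√(1−ζ²) = 10.81 rad/s, so peak time T_p = π/ω_d = 0.291 s.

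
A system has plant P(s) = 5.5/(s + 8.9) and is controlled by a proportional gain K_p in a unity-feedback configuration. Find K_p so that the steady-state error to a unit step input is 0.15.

K_p = 9.17

Steady-state error for a unit step on this type-0 loop is 1/(1 + K_p·P(0)).
P(0) = 0.618. Require 1/(1 + K_p·0.618) = 0.15, so 1 + 0.618·K_p = 6.667.
K_p = (6.667 − 1)/0.618 = 9.17.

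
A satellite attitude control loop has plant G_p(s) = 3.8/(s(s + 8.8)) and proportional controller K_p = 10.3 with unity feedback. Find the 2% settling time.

The closed-loop denominator s² + 8.8s + 39.14 gives ω_n = √39.14 = 6.256 and ζ = 8.8/(2ω_n) = 0.7033.
2% settling time T_s ≈ 4/(ζω_n) = 4/4.4 = 0.909 s.

T_s ≈ 0.909 s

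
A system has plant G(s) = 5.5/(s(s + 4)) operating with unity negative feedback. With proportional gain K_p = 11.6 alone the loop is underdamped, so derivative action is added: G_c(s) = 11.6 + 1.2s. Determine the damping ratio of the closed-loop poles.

ζ = 0.664

Forward path: (11.6 + 1.2s)·5.5/(s(s+4)). The closed-loop characteristic equation is s² + (4 + 5.5·1.2)s + 5.5·11.6 = 0.
That is s² + 10.6s + 63.8 = 0, so ω_n = 7.987 rad/s and ζ = 10.6/(2·7.987) = 0.6635.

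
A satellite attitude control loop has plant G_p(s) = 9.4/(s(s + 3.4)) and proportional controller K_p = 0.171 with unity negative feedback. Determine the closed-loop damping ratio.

ζ = 1.34

The closed-loop denominator is s(s+3.4) + 0.171·9.4 = s² + 3.4s + 1.607.
Matching s² + 2ζω_n s + ω_n²: ω_n = √1.607 = 1.268 rad/s and 2ζω_n = 3.4, so ζ = 3.4/(2·1.268) = 1.34.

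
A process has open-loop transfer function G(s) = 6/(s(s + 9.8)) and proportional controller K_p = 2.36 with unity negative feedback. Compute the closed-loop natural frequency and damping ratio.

1 + K_p·G(s) = 0 gives s² + 9.8s + 14.16 = 0.
Matching s² + 2ζω_n s + ω_n²: ω_n = √14.16 = 3.763 rad/s and 2ζω_n = 9.8, so ζ = 9.8/(2·3.763) = 1.3.

ω_n = 3.76 rad/s, ζ = 1.3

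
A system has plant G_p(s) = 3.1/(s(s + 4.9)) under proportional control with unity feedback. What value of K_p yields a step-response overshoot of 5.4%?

K_p = 4.18

From %OS = 100·exp(−πζ/√(1−ζ²)) = 5.4%, ζ = −ln(0.054)/√(π²+ln²(0.054)) = 0.6806.
Characteristic equation s² + 4.9s + 3.1K_p = 0 gives ζ = 4.9/(2√(3.1K_p)).
Setting ζ = 0.6806: √(3.1K_p) = 4.9/(2·0.6806) = 3.6, so K_p = 12.96/3.1 = 4.18.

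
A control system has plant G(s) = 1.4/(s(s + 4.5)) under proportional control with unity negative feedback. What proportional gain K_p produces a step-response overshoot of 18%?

K_p = 15.8

From %OS = 100·exp(−πζ/√(1−ζ²)) = 18%, ζ = −ln(0.18)/√(π²+ln²(0.18)) = 0.4791.
Characteristic equation s² + 4.5s + 1.4K_p = 0 gives ζ = 4.5/(2√(1.4K_p)).
Setting ζ = 0.4791: √(1.4K_p) = 4.5/(2·0.4791) = 4.696, so K_p = 22.05/1.4 = 15.8.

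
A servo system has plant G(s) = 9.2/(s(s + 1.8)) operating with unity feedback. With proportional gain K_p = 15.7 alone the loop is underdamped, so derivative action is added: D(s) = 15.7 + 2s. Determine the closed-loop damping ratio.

Forward path: (15.7 + 2s)·9.2/(s(s+1.8)). The closed-loop characteristic equation is s² + (1.8 + 9.2·2)s + 9.2·15.7 = 0.
That is s² + 20.2s + 144.4 = 0, so ω_n = 12.02 rad/s and ζ = 20.2/(2·12.02) = 0.8404.

ζ = 0.84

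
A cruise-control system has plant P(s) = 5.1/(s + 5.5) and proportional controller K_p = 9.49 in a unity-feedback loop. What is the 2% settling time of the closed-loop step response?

Closed-loop transfer function: T(s) = K_p·P(s)/(1 + K_p·P(s)) = 48.4/(s + 5.5 + 48.4) = 48.4/(s + 53.9).
Time constant τ = 1/53.9 = 0.01855 s, so the 2% settling time is about 4τ = 0.0742 s.

T_s ≈ 0.0742 s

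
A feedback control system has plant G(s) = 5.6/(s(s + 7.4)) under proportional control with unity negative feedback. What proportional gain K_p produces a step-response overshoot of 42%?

From %OS = 100·exp(−πζ/√(1−ζ²)) = 42%, ζ = −ln(0.42)/√(π²+ln²(0.42)) = 0.2662.
Characteristic equation s² + 7.4s + 5.6K_p = 0 gives ζ = 7.4/(2√(5.6K_p)).
Setting ζ = 0.2662: √(5.6K_p) = 7.4/(2·0.2662) = 13.9, so K_p = 193.2/5.6 = 34.5.

K_p = 34.5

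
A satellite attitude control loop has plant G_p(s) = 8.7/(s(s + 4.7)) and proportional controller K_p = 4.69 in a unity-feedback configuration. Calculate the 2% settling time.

T_s ≈ 1.7 s

From 1 + K_pG_p(s) = 0: s² + 4.7s + 40.8 = 0 ⇒ ω_n = 6.388, ζ = 0.3679.
2% settling time T_s ≈ 4/(ζω_n) = 4/2.35 = 1.7 s.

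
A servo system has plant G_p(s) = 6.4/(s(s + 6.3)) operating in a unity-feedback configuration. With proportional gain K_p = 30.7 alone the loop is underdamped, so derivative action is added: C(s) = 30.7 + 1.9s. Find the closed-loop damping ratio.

ζ = 0.658

Forward path: (30.7 + 1.9s)·6.4/(s(s+6.3)). The closed-loop characteristic equation is s² + (6.3 + 6.4·1.9)s + 6.4·30.7 = 0.
That is s² + 18.46s + 196.5 = 0, so ω_n = 14.02 rad/s and ζ = 18.46/(2·14.02) = 0.6585.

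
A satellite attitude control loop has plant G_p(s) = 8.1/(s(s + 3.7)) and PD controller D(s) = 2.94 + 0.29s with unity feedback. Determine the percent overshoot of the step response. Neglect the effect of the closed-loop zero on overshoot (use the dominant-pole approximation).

Forward path: (2.94 + 0.29s)·8.1/(s(s+3.7)). The closed-loop characteristic equation is s² + (3.7 + 8.1·0.29)s + 8.1·2.94 = 0.
That is s² + 6.049s + 23.81 = 0, so ω_n = 4.88 rad/s and ζ = 6.049/(2·4.88) = 0.6198.
%OS = 100·exp(−πζ/√(1−ζ²)) = 8.37%.

8.37%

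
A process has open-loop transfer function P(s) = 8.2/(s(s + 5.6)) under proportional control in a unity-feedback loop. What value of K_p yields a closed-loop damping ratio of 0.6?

Closed-loop characteristic equation: s² + 5.6s + K_p·8.2 = 0.
So ω_n = √(8.2K_p) and 2ζω_n = 5.6, giving ζ = 5.6/(2√(8.2K_p)).
Setting ζ = 0.6: √(8.2K_p) = 5.6/(2·0.6) = 4.667, so K_p = 21.78/8.2 = 2.66.

K_p = 2.66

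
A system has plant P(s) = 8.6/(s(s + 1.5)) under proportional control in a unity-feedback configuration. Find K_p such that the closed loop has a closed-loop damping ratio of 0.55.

Closed-loop characteristic equation: s² + 1.5s + K_p·8.6 = 0.
So ω_n = √(8.6K_p) and 2ζω_n = 1.5, giving ζ = 1.5/(2√(8.6K_p)).
Setting ζ = 0.55: √(8.6K_p) = 1.5/(2·0.55) = 1.364, so K_p = 1.86/8.6 = 0.216.

K_p = 0.216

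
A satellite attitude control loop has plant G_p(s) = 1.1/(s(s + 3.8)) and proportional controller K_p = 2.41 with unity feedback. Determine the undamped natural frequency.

ω_n = 1.63 rad/s

The closed-loop denominator is s(s+3.8) + 2.41·1.1 = s² + 3.8s + 2.651.
Matching s² + 2ζω_n s + ω_n²: ω_n = √2.651 = 1.628 rad/s and 2ζω_n = 3.8, so ζ = 3.8/(2·1.628) = 1.17.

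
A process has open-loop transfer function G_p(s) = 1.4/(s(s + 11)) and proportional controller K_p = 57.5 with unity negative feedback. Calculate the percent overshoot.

The closed-loop denominator s² + 11s + 80.5 gives ω_n = √80.5 = 8.972 and ζ = 11/(2ω_n) = 0.613.
%OS = 100·exp(−πζ/√(1−ζ²)) = 100·exp(−π·0.613/√0.6242) = 8.74%.

8.74%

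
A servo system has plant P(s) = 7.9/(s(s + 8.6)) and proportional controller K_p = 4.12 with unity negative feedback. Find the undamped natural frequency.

1 + K_p·P(s) = 0 gives s² + 8.6s + 32.55 = 0.
Matching s² + 2ζω_n s + ω_n²: ω_n = √32.55 = 5.705 rad/s and 2ζω_n = 8.6, so ζ = 8.6/(2·5.705) = 0.754.

ω_n = 5.71 rad/s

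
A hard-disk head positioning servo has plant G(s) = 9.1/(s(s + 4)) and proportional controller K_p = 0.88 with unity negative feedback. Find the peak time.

T_p = 1.57 s

From 1 + K_pG(s) = 0: s² + 4s + 8.008 = 0 ⇒ ω_n = 2.83, ζ = 0.7068.
Damped frequency ω_d = ω_n√(1−ζ²) = 2.002 rad/s, so peak time T_p = π/ω_d = 1.57 s.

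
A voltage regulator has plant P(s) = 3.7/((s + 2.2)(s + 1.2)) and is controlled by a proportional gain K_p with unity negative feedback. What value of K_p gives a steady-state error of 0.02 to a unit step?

For a type-0 loop with proportional control, e_ss = 1/(1 + K_p·P(0)).
P(0) = 1.402. Require 1/(1 + K_p·1.402) = 0.02, so 1 + 1.402·K_p = 50.
K_p = (50 − 1)/1.402 = 35.

K_p = 35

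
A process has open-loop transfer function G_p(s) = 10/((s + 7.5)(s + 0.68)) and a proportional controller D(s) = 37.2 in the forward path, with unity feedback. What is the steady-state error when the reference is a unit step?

The loop is type 0. Static position error constant K_pos = D(0)·G_p(0) = 37.2·1.961 = 72.94.
Steady-state error to a unit step: e_ss = 1/(1+K_pos) = 1/73.94 = 0.0135.

0.0135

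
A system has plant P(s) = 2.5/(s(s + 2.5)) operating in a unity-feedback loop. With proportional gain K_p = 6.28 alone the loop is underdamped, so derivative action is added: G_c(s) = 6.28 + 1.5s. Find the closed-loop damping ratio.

Forward path: (6.28 + 1.5s)·2.5/(s(s+2.5)). The closed-loop characteristic equation is s² + (2.5 + 2.5·1.5)s + 2.5·6.28 = 0.
That is s² + 6.25s + 15.7 = 0, so ω_n = 3.962 rad/s and ζ = 6.25/(2·3.962) = 0.7887.

ζ = 0.789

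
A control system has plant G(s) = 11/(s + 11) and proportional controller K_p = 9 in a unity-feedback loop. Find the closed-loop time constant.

τ = 0.00909 s

Closed-loop transfer function: T(s) = K_p·G(s)/(1 + K_p·G(s)) = 99/(s + 11 + 99) = 99/(s + 110).
Time constant τ = 1/110 = 0.00909 s.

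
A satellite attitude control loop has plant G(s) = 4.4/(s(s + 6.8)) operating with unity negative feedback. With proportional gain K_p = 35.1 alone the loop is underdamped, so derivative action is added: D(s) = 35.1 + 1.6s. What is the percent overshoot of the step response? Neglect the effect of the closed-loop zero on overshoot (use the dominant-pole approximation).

12.2%

Forward path: (35.1 + 1.6s)·4.4/(s(s+6.8)). The closed-loop characteristic equation is s² + (6.8 + 4.4·1.6)s + 4.4·35.1 = 0.
That is s² + 13.84s + 154.4 = 0, so ω_n = 12.43 rad/s and ζ = 13.84/(2·12.43) = 0.5568.
%OS = 100·exp(−πζ/√(1−ζ²)) = 12.2%.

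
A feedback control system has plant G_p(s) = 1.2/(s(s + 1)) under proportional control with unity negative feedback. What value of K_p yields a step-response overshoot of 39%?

From %OS = 100·exp(−πζ/√(1−ζ²)) = 39%, ζ = −ln(0.39)/√(π²+ln²(0.39)) = 0.2871.
Characteristic equation s² + 1s + 1.2K_p = 0 gives ζ = 1/(2√(1.2K_p)).
Setting ζ = 0.2871: √(1.2K_p) = 1/(2·0.2871) = 1.742, so K_p = 3.033/1.2 = 2.53.

K_p = 2.53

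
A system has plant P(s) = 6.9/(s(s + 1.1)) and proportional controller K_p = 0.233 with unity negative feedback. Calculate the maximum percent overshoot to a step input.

22%

From 1 + K_pP(s) = 0: s² + 1.1s + 1.608 = 0 ⇒ ω_n = 1.268, ζ = 0.4338.
%OS = 100·exp(−πζ/√(1−ζ²)) = 100·exp(−π·0.4338/√0.8118) = 22%.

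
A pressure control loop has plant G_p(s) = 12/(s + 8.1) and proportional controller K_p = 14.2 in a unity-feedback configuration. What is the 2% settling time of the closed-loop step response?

T_s ≈ 0.0224 s

Closed-loop transfer function: T(s) = K_p·G_p(s)/(1 + K_p·G_p(s)) = 170.4/(s + 8.1 + 170.4) = 170.4/(s + 178.5).
Time constant τ = 1/178.5 = 0.005602 s, so the 2% settling time is about 4τ = 0.0224 s.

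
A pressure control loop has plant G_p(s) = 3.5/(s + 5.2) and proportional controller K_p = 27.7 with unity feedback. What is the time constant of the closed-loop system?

Closed-loop transfer function: T(s) = K_p·G_p(s)/(1 + K_p·G_p(s)) = 96.95/(s + 5.2 + 96.95) = 96.95/(s + 102.2).
Time constant τ = 1/102.2 = 0.00979 s.

τ = 0.00979 s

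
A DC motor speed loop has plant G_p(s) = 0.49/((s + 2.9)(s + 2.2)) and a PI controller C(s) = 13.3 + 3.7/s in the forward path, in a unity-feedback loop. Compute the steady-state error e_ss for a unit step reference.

The open loop C(s)G_p(s) has a pole at the origin (type 1), so the static position error constant is infinite and e_ss = 1/(1+∞) = 0.

0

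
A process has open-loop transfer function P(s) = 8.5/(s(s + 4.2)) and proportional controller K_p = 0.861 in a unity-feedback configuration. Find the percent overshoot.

Closed-loop characteristic equation: s² + 4.2s + 7.319 = 0, so ω_n = 2.705 rad/s and ζ = 4.2/(2·2.705) = 0.7763.
%OS = 100·exp(−πζ/√(1−ζ²)) = 100·exp(−π·0.7763/√0.3974) = 2.09%.

2.09%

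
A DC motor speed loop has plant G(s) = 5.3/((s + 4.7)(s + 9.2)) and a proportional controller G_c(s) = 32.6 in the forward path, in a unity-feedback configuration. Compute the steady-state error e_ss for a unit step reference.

0.2

The loop is type 0. Static position error constant K_pos = G_c(0)·G(0) = 32.6·0.1226 = 3.996.
Steady-state error to a unit step: e_ss = 1/(1+K_pos) = 1/4.996 = 0.2.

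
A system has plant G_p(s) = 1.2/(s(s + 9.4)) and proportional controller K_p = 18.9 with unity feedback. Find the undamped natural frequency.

The closed-loop denominator is s(s+9.4) + 18.9·1.2 = s² + 9.4s + 22.68.
So ω_n² = 22.68 ⇒ ω_n = 4.762 rad/s, and ζ = 9.4/(2ω_n) = 0.987.

ω_n = 4.76 rad/s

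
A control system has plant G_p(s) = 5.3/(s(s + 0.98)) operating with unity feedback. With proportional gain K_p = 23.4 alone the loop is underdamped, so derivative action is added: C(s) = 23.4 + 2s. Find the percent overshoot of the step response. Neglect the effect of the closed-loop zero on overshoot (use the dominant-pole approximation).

Forward path: (23.4 + 2s)·5.3/(s(s+0.98)). The closed-loop characteristic equation is s² + (0.98 + 5.3·2)s + 5.3·23.4 = 0.
That is s² + 11.58s + 124 = 0, so ω_n = 11.14 rad/s and ζ = 11.58/(2·11.14) = 0.5199.
%OS = 100·exp(−πζ/√(1−ζ²)) = 14.8%.

14.8%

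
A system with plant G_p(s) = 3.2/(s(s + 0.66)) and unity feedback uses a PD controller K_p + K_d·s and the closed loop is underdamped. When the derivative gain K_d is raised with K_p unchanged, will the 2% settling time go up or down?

decrease

Characteristic equation s² + (0.66 + 3.2K_d)s + 3.2K_p = 0: raising K_d increases ζω_n = (0.66+3.2K_d)/2 while the loop stays underdamped, so T_s ≈ 4/(ζω_n) decreases.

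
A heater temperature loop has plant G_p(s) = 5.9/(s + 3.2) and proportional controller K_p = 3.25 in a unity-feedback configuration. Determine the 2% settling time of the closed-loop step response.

Closed-loop transfer function: T(s) = K_p·G_p(s)/(1 + K_p·G_p(s)) = 19.18/(s + 3.2 + 19.18) = 19.18/(s + 22.38).
Time constant τ = 1/22.38 = 0.04469 s, so the 2% settling time is about 4τ = 0.179 s.

T_s ≈ 0.179 s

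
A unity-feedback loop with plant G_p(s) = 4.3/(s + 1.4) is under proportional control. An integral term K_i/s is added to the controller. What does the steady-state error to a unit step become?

Adding integral action puts a pole at s = 0 in the forward path, raising the system type to 1; a type-1 loop has zero steady-state error to a step.

0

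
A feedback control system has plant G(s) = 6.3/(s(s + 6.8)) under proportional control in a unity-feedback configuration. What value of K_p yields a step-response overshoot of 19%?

K_p = 8.4

From %OS = 100·exp(−πζ/√(1−ζ²)) = 19%, ζ = −ln(0.19)/√(π²+ln²(0.19)) = 0.4673.
Characteristic equation s² + 6.8s + 6.3K_p = 0 gives ζ = 6.8/(2√(6.3K_p)).
Setting ζ = 0.4673: √(6.3K_p) = 6.8/(2·0.4673) = 7.275, so K_p = 52.93/6.3 = 8.4.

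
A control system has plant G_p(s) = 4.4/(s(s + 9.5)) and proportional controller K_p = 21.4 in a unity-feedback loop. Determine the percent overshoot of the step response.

17.1%

Closed-loop characteristic equation: s² + 9.5s + 94.16 = 0, so ω_n = 9.704 rad/s and ζ = 9.5/(2·9.704) = 0.4895.
%OS = 100·exp(−πζ/√(1−ζ²)) = 100·exp(−π·0.4895/√0.7604) = 17.1%.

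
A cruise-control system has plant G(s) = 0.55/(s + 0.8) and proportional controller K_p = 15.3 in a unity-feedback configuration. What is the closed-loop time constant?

Closed-loop transfer function: T(s) = K_p·G(s)/(1 + K_p·G(s)) = 8.415/(s + 0.8 + 8.415) = 8.415/(s + 9.215).
Time constant τ = 1/9.215 = 0.109 s.

τ = 0.109 s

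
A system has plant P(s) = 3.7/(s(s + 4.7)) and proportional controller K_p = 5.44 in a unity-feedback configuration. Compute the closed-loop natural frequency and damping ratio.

ω_n = 4.49 rad/s, ζ = 0.524

The closed-loop denominator is s(s+4.7) + 5.44·3.7 = s² + 4.7s + 20.13.
Matching s² + 2ζω_n s + ω_n²: ω_n = √20.13 = 4.486 rad/s and 2ζω_n = 4.7, so ζ = 4.7/(2·4.486) = 0.524.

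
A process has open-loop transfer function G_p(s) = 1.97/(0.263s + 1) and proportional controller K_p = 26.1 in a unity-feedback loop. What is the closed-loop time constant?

Closed loop: T(s) = K_p·G_p/(1+K_p·G_p) = 51.42/(0.263s + 1 + 51.42), with pole at s = −(1 + 51.42)/0.263 = −199.3.
Closed-loop time constant τ = 1/199.3 = 0.00502 s.

τ = 0.00502 s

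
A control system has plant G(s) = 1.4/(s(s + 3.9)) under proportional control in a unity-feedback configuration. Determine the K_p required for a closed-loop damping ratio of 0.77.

Closed-loop characteristic equation: s² + 3.9s + K_p·1.4 = 0.
So ω_n = √(1.4K_p) and 2ζω_n = 3.9, giving ζ = 3.9/(2√(1.4K_p)).
Setting ζ = 0.77: √(1.4K_p) = 3.9/(2·0.77) = 2.532, so K_p = 6.413/1.4 = 4.58.

K_p = 4.58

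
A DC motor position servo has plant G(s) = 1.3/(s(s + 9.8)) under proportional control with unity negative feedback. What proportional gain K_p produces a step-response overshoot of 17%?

K_p = 76.5

From %OS = 100·exp(−πζ/√(1−ζ²)) = 17%, ζ = −ln(0.17)/√(π²+ln²(0.17)) = 0.4913.
Characteristic equation s² + 9.8s + 1.3K_p = 0 gives ζ = 9.8/(2√(1.3K_p)).
Setting ζ = 0.4913: √(1.3K_p) = 9.8/(2·0.4913) = 9.974, so K_p = 99.48/1.3 = 76.5.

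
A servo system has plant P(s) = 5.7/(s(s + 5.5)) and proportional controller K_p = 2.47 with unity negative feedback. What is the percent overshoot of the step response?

3.39%

From 1 + K_pP(s) = 0: s² + 5.5s + 14.08 = 0 ⇒ ω_n = 3.752, ζ = 0.7329.
%OS = 100·exp(−πζ/√(1−ζ²)) = 100·exp(−π·0.7329/√0.4629) = 3.39%.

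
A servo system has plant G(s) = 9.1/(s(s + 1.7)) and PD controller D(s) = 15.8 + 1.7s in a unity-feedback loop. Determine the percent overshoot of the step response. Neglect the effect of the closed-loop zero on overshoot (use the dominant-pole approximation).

3.99%

Forward path: (15.8 + 1.7s)·9.1/(s(s+1.7)). The closed-loop characteristic equation is s² + (1.7 + 9.1·1.7)s + 9.1·15.8 = 0.
That is s² + 17.17s + 143.8 = 0, so ω_n = 11.99 rad/s and ζ = 17.17/(2·11.99) = 0.716.
%OS = 100·exp(−πζ/√(1−ζ²)) = 3.99%.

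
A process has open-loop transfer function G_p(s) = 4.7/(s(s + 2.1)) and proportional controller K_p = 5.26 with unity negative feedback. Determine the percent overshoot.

50.7%

Closed-loop characteristic equation: s² + 2.1s + 24.72 = 0, so ω_n = 4.972 rad/s and ζ = 2.1/(2·4.972) = 0.2112.
%OS = 100·exp(−πζ/√(1−ζ²)) = 100·exp(−π·0.2112/√0.9554) = 50.7%.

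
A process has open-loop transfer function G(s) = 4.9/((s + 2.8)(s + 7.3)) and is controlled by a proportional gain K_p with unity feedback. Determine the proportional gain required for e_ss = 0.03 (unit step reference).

K_p = 135

Steady-state error for a unit step on this type-0 loop is 1/(1 + K_p·G(0)).
G(0) = 0.2397. Require 1/(1 + K_p·0.2397) = 0.03, so 1 + 0.2397·K_p = 33.33.
K_p = (33.33 − 1)/0.2397 = 135.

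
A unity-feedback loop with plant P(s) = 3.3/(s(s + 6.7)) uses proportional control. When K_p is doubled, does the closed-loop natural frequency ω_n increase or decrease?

increase

ω_n = √(3.3·K_p), which grows with K_p.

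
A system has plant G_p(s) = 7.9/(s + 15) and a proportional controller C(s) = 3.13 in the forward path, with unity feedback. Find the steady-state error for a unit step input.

The loop is type 0. Static position error constant K_pos = C(0)·G_p(0) = 3.13·0.5267 = 1.648.
Steady-state error to a unit step: e_ss = 1/(1+K_pos) = 1/2.648 = 0.378.

0.378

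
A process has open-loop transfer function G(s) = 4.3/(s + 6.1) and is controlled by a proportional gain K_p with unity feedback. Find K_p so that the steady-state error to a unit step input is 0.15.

K_p = 8.04

Steady-state error for a unit step on this type-0 loop is 1/(1 + K_p·G(0)).
G(0) = 0.7049. Require 1/(1 + K_p·0.7049) = 0.15, so 1 + 0.7049·K_p = 6.667.
K_p = (6.667 − 1)/0.7049 = 8.04.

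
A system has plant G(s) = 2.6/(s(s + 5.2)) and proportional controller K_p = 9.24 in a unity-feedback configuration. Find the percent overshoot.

From 1 + K_pG(s) = 0: s² + 5.2s + 24.02 = 0 ⇒ ω_n = 4.901, ζ = 0.5305.
%OS = 100·exp(−πζ/√(1−ζ²)) = 100·exp(−π·0.5305/√0.7186) = 14%.

14%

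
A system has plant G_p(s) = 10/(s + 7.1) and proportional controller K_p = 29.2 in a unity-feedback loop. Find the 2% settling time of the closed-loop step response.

T_s ≈ 0.0134 s

Closed-loop transfer function: T(s) = K_p·G_p(s)/(1 + K_p·G_p(s)) = 292/(s + 7.1 + 292) = 292/(s + 299.1).
Time constant τ = 1/299.1 = 0.003343 s, so the 2% settling time is about 4τ = 0.0134 s.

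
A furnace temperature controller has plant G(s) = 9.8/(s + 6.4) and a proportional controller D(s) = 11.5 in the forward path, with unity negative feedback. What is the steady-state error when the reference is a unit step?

The loop is type 0. Static position error constant K_pos = D(0)·G(0) = 11.5·1.531 = 17.61.
Steady-state error to a unit step: e_ss = 1/(1+K_pos) = 1/18.61 = 0.0537.

0.0537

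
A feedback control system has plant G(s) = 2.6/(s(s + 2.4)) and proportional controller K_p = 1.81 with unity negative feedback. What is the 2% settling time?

From 1 + K_pG(s) = 0: s² + 2.4s + 4.706 = 0 ⇒ ω_n = 2.169, ζ = 0.5532.
2% settling time T_s ≈ 4/(ζω_n) = 4/1.2 = 3.33 s.

T_s ≈ 3.33 s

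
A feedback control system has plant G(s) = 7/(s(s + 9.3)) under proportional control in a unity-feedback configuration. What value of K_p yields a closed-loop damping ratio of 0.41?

Closed-loop characteristic equation: s² + 9.3s + K_p·7 = 0.
So ω_n = √(7K_p) and 2ζω_n = 9.3, giving ζ = 9.3/(2√(7K_p)).
Setting ζ = 0.41: √(7K_p) = 9.3/(2·0.41) = 11.34, so K_p = 128.6/7 = 18.4.

K_p = 18.4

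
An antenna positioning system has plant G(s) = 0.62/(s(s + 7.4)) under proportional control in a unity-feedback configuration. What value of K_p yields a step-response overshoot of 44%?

From %OS = 100·exp(−πζ/√(1−ζ²)) = 44%, ζ = −ln(0.44)/√(π²+ln²(0.44)) = 0.2528.
Characteristic equation s² + 7.4s + 0.62K_p = 0 gives ζ = 7.4/(2√(0.62K_p)).
Setting ζ = 0.2528: √(0.62K_p) = 7.4/(2·0.2528) = 14.63, so K_p = 214.2/0.62 = 345.

K_p = 345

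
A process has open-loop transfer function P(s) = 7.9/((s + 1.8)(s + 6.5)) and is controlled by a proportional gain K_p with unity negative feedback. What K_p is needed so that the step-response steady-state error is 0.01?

The loop is type 0, so e_ss(step) = 1/(1 + K_pos) with K_pos = K_p·P(0).
P(0) = 0.6752. Require 1/(1 + K_p·0.6752) = 0.01, so 1 + 0.6752·K_p = 100.
K_p = (100 − 1)/0.6752 = 147.

K_p = 147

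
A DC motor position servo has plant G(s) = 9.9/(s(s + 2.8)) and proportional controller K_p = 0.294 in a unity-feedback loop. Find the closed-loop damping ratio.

ζ = 0.821

With unity feedback the closed-loop characteristic equation is s² + 2.8s + 0.294·9.9 = s² + 2.8s + 2.911 = 0.
Matching s² + 2ζω_n s + ω_n²: ω_n = √2.911 = 1.706 rad/s and 2ζω_n = 2.8, so ζ = 2.8/(2·1.706) = 0.821.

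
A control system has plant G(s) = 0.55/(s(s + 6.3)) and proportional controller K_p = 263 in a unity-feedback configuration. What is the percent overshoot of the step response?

The closed-loop denominator s² + 6.3s + 144.7 gives ω_n = √144.7 = 12.03 and ζ = 6.3/(2ω_n) = 0.2619.
%OS = 100·exp(−πζ/√(1−ζ²)) = 100·exp(−π·0.2619/√0.9314) = 42.6%.

42.6%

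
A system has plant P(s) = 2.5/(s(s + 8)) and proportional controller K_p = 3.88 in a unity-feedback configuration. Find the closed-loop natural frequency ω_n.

ω_n = 3.11 rad/s

With unity feedback the closed-loop characteristic equation is s² + 8s + 3.88·2.5 = s² + 8s + 9.7 = 0.
So ω_n² = 9.7 ⇒ ω_n = 3.114 rad/s, and ζ = 8/(2ω_n) = 1.28.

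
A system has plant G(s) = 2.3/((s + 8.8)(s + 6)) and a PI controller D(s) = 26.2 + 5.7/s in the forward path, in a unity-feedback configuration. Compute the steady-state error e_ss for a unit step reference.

0

The open loop D(s)G(s) has a pole at the origin (type 1), so the static position error constant is infinite and e_ss = 1/(1+∞) = 0.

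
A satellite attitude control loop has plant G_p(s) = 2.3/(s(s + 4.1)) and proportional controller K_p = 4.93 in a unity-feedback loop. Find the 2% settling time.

T_s ≈ 1.95 s

Closed-loop characteristic equation: s² + 4.1s + 11.34 = 0, so ω_n = 3.367 rad/s and ζ = 4.1/(2·3.367) = 0.6088.
2% settling time T_s ≈ 4/(ζω_n) = 4/2.05 = 1.95 s.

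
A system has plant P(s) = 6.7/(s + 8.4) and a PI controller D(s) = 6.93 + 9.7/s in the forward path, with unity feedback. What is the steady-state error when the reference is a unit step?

The open loop D(s)P(s) has a pole at the origin (type 1), so the static position error constant is infinite and e_ss = 1/(1+∞) = 0.

0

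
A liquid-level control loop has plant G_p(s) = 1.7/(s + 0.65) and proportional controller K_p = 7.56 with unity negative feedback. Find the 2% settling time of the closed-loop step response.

T_s ≈ 0.296 s

Closed-loop transfer function: T(s) = K_p·G_p(s)/(1 + K_p·G_p(s)) = 12.85/(s + 0.65 + 12.85) = 12.85/(s + 13.5).
Time constant τ = 1/13.5 = 0.07406 s, so the 2% settling time is about 4τ = 0.296 s.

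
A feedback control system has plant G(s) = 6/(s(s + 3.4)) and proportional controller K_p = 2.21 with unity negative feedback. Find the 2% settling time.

The closed-loop denominator s² + 3.4s + 13.26 gives ω_n = √13.26 = 3.641 and ζ = 3.4/(2ω_n) = 0.4668.
2% settling time T_s ≈ 4/(ζω_n) = 4/1.7 = 2.35 s.

T_s ≈ 2.35 s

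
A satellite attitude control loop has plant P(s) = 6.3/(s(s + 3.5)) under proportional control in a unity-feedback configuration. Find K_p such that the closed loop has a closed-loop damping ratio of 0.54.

K_p = 1.67

Closed-loop characteristic equation: s² + 3.5s + K_p·6.3 = 0.
So ω_n = √(6.3K_p) and 2ζω_n = 3.5, giving ζ = 3.5/(2√(6.3K_p)).
Setting ζ = 0.54: √(6.3K_p) = 3.5/(2·0.54) = 3.241, so K_p = 10.5/6.3 = 1.67.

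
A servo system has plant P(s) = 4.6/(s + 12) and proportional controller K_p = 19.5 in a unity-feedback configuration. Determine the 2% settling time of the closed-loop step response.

T_s ≈ 0.0393 s

Closed-loop transfer function: T(s) = K_p·P(s)/(1 + K_p·P(s)) = 89.7/(s + 12 + 89.7) = 89.7/(s + 101.7).
Time constant τ = 1/101.7 = 0.009833 s, so the 2% settling time is about 4τ = 0.0393 s.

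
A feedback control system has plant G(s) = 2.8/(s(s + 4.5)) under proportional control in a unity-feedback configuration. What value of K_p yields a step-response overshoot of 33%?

K_p = 16.3

From %OS = 100·exp(−πζ/√(1−ζ²)) = 33%, ζ = −ln(0.33)/√(π²+ln²(0.33)) = 0.3328.
Characteristic equation s² + 4.5s + 2.8K_p = 0 gives ζ = 4.5/(2√(2.8K_p)).
Setting ζ = 0.3328: √(2.8K_p) = 4.5/(2·0.3328) = 6.761, so K_p = 45.71/2.8 = 16.3.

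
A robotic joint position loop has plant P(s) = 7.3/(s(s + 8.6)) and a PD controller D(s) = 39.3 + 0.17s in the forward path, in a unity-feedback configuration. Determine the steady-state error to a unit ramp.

0.03

The loop has one pole at the origin (type 1). Velocity error constant K_v = lim_{s→0} s·D(s)P(s) = 39.3·7.3/8.6 = 33.36.
Steady-state error to a unit ramp: e_ss = 1/K_v = 0.03.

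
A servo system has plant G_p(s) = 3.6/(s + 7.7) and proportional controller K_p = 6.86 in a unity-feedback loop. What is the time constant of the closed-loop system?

Closed-loop transfer function: T(s) = K_p·G_p(s)/(1 + K_p·G_p(s)) = 24.7/(s + 7.7 + 24.7) = 24.7/(s + 32.4).
Time constant τ = 1/32.4 = 0.0309 s.

τ = 0.0309 s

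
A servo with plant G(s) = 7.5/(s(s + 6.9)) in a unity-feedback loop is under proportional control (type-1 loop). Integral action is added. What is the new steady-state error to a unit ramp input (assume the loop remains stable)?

The integrator raises the loop to type 2, so K_v → ∞ and e_ss to a ramp is zero.

0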